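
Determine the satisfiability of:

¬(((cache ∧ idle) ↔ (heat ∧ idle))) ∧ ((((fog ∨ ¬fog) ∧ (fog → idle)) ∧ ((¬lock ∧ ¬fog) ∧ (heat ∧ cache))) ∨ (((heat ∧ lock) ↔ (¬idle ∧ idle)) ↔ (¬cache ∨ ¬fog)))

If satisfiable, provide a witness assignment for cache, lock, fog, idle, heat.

cache = True; lock = False; fog = False; idle = True; heat = False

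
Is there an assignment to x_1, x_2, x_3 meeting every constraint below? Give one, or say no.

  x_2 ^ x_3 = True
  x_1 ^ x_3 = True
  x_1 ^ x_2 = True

UNSATISFIABLE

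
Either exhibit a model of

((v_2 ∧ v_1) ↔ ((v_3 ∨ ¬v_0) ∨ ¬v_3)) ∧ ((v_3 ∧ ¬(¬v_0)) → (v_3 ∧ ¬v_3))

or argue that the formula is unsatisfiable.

v_0 = False, v_1 = True, v_2 = True, v_3 = True

  (v_2 ∧ v_1) ↔ ((v_3 ∨ ¬v_0) ∨ ¬v_3) = True
    v_2 ∧ v_1 = True
    (v_3 ∨ ¬v_0) ∨ ¬v_3 = True
      v_3 ∨ ¬v_0 = True
        ¬v_0 = True
      ¬v_3 = False
  (v_3 ∧ ¬(¬v_0)) → (v_3 ∧ ¬v_3) = True
    v_3 ∧ ¬(¬v_0) = False
      ¬(¬v_0) = False
        ¬v_0 = True
    v_3 ∧ ¬v_3 = False
      ¬v_3 = False
Both conjuncts True, so the formula holds.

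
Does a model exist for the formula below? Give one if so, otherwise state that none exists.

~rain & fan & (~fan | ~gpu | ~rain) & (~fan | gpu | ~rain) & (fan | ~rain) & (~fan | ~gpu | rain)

Unit clause (~rain) forces rain = False.
Unit clause (fan) forces fan = True.
In (~fan | ~gpu | rain) only ~gpu is left, so gpu = False.
All clauses satisfied.

rain=F, fan=T, gpu=F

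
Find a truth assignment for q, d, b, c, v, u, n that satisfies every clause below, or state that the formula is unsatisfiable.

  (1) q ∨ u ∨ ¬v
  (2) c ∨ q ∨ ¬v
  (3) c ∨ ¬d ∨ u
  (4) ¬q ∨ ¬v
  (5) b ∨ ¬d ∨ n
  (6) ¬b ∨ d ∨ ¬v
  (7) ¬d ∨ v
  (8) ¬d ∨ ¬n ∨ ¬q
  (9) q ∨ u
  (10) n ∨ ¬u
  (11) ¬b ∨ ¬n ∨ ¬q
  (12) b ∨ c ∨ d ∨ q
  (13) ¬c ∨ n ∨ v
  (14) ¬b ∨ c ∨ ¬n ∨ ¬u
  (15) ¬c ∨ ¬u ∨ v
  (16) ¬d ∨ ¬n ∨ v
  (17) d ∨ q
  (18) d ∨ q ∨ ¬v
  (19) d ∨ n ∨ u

Set q = False.
  then (q ∨ u) forces u = True.
  then (n ∨ ¬u) forces n = True.
  then (d ∨ q) forces d = True.
  then (¬d ∨ v) forces v = True.
  then (c ∨ q ∨ ¬v) forces c = True.
Set b = True.
All clauses satisfied.

q = False, d = True, b = True, c = True, v = True, u = True, n = True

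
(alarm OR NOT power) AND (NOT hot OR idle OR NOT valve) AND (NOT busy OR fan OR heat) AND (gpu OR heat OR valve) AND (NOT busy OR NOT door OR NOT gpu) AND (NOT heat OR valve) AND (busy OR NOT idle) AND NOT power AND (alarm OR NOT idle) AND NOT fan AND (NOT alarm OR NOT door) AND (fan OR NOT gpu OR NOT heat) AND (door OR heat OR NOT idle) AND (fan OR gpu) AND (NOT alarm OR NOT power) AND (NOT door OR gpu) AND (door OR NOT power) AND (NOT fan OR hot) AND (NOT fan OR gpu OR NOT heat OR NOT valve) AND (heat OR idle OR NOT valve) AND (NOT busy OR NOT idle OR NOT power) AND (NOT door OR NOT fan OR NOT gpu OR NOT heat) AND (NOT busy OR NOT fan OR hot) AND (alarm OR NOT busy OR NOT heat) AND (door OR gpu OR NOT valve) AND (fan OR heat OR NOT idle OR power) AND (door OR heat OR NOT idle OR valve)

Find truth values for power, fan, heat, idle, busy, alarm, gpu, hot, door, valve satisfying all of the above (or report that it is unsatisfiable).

power = False, fan = False, heat = False, idle = False, busy = False, alarm = False, gpu = True, hot = True, door = True, valve = False

Unit clause (NOT power) forces power = False.
Unit clause (NOT fan) forces fan = False.
In (fan OR gpu) only gpu is left, so gpu = True.
In (fan OR NOT gpu OR NOT heat) only NOT heat is left, so heat = False.
In (fan OR heat OR NOT idle OR power) only NOT idle is left, so idle = False.
In (NOT busy OR fan OR heat) only NOT busy is left, so busy = False.
In (heat OR idle OR NOT valve) only NOT valve is left, so valve = False.
Set alarm = False.
Set hot = True.
Set door = True.
All clauses satisfied.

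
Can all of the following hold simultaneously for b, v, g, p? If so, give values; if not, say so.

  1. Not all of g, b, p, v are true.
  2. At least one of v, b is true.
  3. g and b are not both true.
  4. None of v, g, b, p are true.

Case b = True:
  Constraint (4) is violated (b=T) — contradiction.
Case b = False:
  (2) with b=F forces v = True.
  Constraint (4) is violated (v=T) — contradiction.
Both cases fail — unsatisfiable.

Unsatisfiable — no assignment works.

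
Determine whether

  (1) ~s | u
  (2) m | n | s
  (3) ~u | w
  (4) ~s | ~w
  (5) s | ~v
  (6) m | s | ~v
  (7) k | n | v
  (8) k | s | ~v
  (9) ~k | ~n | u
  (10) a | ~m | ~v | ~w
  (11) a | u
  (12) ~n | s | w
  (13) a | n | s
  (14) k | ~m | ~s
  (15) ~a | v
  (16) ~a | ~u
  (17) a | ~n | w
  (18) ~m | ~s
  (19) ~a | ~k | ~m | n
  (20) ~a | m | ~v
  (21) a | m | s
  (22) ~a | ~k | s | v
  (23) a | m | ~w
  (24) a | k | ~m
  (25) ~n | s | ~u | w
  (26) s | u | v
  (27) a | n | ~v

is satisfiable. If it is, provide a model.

n: True, v: False, a: False, k: True, u: True, m: True, s: False, w: True

Set n = True.
Try v = True:
  (s | ~v) forces s = True.
  (~s | u) forces u = True.
  (~u | w) forces w = True.
  clause (~s | ~w) is falsified — backtrack.
So v = False.
  then (~a | v) forces a = False.
  then (a | ~n | w) forces w = True.
  then (a | m | ~w) forces m = True.
  then (a | k | ~m) forces k = True.
  then (~s | ~w) forces s = False.
  then (~k | ~n | u) forces u = True.
All clauses satisfied.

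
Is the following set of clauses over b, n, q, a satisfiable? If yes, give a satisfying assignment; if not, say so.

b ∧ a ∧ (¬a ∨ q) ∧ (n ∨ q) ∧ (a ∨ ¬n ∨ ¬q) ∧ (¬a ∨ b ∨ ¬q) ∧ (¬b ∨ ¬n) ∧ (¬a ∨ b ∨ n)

b = True; n = False; q = True; a = True

Unit clause (b) forces b = True.
Unit clause (a) forces a = True.
In (¬a ∨ q) only q is left, so q = True.
In (¬b ∨ ¬n) only ¬n is left, so n = False.
All clauses satisfied.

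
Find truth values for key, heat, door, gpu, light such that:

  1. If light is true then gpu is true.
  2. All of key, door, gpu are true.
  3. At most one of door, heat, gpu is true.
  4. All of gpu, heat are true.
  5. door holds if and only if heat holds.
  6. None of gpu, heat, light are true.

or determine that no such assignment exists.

The formula is unsatisfiable.

Case heat = True:
  Constraint (6) is violated (heat=T) — contradiction.
Case heat = False:
  Constraint (4) is violated (heat=F) — contradiction.
Both cases fail — unsatisfiable.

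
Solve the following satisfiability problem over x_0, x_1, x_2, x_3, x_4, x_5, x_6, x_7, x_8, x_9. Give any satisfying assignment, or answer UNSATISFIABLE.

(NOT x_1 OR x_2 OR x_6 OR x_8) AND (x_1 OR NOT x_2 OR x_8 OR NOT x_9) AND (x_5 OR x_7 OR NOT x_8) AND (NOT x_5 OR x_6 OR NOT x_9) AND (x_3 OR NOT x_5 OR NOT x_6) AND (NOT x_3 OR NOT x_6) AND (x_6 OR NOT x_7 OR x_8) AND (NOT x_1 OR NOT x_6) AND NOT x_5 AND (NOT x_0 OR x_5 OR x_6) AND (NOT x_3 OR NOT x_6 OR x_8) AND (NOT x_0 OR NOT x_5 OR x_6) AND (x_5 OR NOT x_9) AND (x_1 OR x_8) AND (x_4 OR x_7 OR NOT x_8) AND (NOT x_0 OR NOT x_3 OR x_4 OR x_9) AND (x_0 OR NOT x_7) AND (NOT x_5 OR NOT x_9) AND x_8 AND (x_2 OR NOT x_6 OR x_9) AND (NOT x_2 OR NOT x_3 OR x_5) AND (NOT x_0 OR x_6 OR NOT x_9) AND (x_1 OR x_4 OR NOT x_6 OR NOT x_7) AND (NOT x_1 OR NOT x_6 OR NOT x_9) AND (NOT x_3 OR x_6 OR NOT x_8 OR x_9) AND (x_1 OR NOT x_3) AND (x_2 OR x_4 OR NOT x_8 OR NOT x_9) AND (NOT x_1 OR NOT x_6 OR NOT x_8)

x_0 = True; x_1 = False; x_2 = True; x_3 = False; x_4 = True; x_5 = False; x_6 = True; x_7 = True; x_8 = True; x_9 = False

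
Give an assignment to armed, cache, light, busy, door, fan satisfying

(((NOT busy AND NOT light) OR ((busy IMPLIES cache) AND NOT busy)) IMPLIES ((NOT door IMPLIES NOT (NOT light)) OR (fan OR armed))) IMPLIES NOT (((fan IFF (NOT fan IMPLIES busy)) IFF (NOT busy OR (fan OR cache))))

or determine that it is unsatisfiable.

armed = True, cache = True, light = True, busy = True, door = True, fan = False

  (((NOT busy AND NOT light) OR ((busy IMPLIES cache) AND NOT busy)) IMPLIES ((NOT door IMPLIES NOT (NOT light)) OR (fan OR armed))) IMPLIES NOT (((fan IFF (NOT fan IMPLIES busy)) IFF (NOT busy OR (fan OR cache)))) = True
    ((NOT busy AND NOT light) OR ((busy IMPLIES cache) AND NOT busy)) IMPLIES ((NOT door IMPLIES NOT (NOT light)) OR (fan OR armed)) = True
      (NOT busy AND NOT light) OR ((busy IMPLIES cache) AND NOT busy) = False
        NOT busy AND NOT light = False
          NOT busy = False
          NOT light = False
        (busy IMPLIES cache) AND NOT busy = False
          busy IMPLIES cache = True
          NOT busy = False
      (NOT door IMPLIES NOT (NOT light)) OR (fan OR armed) = True
        NOT door IMPLIES NOT (NOT light) = True
          NOT door = False
          NOT (NOT light) = True
            NOT light = False
        fan OR armed = True
    NOT (((fan IFF (NOT fan IMPLIES busy)) IFF (NOT busy OR (fan OR cache)))) = True
      (fan IFF (NOT fan IMPLIES busy)) IFF (NOT busy OR (fan OR cache)) = False
        fan IFF (NOT fan IMPLIES busy) = False
          NOT fan IMPLIES busy = True
            NOT fan = True
        NOT busy OR (fan OR cache) = True
          NOT busy = False
          fan OR cache = True
The formula evaluates to True.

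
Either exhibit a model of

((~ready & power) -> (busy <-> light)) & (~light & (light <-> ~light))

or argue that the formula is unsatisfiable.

The formula is unsatisfiable.

The conjunct light <-> ~light is unsatisfiable on its own:
  light=F: evaluates to False.
  light=T: evaluates to False.
So the whole conjunction is unsatisfiable.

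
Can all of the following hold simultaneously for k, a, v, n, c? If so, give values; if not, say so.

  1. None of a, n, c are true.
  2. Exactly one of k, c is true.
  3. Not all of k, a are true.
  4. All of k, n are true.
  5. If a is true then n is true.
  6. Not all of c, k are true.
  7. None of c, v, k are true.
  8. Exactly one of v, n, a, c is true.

Unsatisfiable — no assignment works.

Case k = True:
  Constraint (7) is violated (k=T) — contradiction.
Case k = False:
  Constraint (4) is violated (k=F) — contradiction.
Both cases fail — unsatisfiable.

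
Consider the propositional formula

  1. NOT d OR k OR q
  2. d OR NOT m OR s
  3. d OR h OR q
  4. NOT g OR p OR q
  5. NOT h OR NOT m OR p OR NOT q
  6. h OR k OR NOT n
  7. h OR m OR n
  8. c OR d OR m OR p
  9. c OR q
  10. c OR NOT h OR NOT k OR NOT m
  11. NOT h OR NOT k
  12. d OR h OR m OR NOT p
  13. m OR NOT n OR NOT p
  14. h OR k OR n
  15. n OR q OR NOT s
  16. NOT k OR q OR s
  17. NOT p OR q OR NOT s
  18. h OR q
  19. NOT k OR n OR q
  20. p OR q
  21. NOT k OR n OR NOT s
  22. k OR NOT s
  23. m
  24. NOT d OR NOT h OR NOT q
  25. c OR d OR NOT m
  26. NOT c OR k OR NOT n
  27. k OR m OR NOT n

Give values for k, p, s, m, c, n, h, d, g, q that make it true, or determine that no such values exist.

Unit clause (m) forces m = True.
Set k = True.
  then (NOT h OR NOT k) forces h = False.
  then (h OR q) forces q = True.
Set p = True.
Set s = True.
  then (NOT k OR n OR NOT s) forces n = True.
Set c = False.
  then (c OR d OR NOT m) forces d = True.
Set g = True.
All clauses satisfied.

k: True, p: True, s: True, m: True, c: False, n: True, h: False, d: True, g: True, q: True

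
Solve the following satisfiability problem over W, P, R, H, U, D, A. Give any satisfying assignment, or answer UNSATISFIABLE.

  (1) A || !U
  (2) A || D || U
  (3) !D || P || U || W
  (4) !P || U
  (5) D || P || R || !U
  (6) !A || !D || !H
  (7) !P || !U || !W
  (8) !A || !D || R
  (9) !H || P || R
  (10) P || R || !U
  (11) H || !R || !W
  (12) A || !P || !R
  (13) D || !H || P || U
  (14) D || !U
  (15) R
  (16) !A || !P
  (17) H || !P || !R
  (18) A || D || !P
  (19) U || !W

Unit clause (R) forces R = True.
Try W = True:
  (H || !R || !W) forces H = True.
  (U || !W) forces U = True.
  (A || !U) forces A = True.
  (!A || !D || !H) forces D = False.
  clause (D || !U) is falsified — backtrack.
So W = False.
Set P = False.
Set H = False.
Set U = True.
  then (A || !U) forces A = True.
  then (D || !U) forces D = True.
All clauses satisfied.

W = False; P = False; R = True; H = False; U = True; D = True; A = True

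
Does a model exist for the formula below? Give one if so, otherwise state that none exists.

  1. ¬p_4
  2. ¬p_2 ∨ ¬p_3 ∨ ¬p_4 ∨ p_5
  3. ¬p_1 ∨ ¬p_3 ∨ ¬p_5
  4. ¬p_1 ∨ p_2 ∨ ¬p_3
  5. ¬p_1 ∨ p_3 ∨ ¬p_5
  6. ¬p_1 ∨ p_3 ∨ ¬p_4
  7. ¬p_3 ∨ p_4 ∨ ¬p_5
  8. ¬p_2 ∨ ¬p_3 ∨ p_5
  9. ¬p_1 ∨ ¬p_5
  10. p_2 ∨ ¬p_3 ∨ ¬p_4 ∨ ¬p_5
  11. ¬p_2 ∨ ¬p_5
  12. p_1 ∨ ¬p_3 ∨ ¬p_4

Unit clause (¬p_4) forces p_4 = False.
Set p_1 = True.
  then (¬p_1 ∨ ¬p_5) forces p_5 = False.
Set p_2 = False.
  then (¬p_1 ∨ p_2 ∨ ¬p_3) forces p_3 = False.
All clauses satisfied.

p_1: True, p_2: False, p_3: False, p_4: False, p_5: False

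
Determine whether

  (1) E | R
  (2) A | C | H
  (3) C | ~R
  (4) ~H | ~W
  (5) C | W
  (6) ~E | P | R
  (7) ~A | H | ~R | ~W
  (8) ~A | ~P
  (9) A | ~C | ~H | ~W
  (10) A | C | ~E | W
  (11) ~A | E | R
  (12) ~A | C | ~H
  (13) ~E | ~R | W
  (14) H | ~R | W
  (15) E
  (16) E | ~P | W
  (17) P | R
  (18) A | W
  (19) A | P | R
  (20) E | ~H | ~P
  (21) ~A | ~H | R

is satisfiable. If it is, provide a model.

Unit clause (E) forces E = True.
Set A = False.
  then (A | W) forces W = True.
  then (~H | ~W) forces H = False.
  then (A | C | H) forces C = True.
Set R = True.
Set P = False.
All clauses satisfied.

A=F; E=T; R=T; P=F; H=F; W=T; C=T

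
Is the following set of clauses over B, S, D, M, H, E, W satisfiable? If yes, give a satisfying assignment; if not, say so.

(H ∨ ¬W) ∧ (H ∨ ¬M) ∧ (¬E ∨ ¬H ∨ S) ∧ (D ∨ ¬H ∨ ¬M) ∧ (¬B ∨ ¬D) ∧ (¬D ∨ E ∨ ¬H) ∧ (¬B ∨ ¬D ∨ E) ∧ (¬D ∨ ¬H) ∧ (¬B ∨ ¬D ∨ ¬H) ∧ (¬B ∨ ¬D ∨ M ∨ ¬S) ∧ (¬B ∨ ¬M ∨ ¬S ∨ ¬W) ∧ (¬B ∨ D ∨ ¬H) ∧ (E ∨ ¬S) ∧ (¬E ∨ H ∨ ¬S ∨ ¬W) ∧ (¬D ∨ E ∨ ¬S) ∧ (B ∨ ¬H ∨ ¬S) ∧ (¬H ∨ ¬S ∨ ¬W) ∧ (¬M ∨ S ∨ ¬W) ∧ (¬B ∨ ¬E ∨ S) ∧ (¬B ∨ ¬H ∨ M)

B: False; S: False; D: False; M: False; H: False; E: True; W: False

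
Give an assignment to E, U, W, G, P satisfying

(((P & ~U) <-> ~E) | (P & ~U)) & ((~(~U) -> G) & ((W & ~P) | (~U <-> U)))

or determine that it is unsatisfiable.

E = True; U = False; W = True; G = False; P = False

  ((P & ~U) <-> ~E) | (P & ~U) = True
    (P & ~U) <-> ~E = True
      P & ~U = False
        ~U = True
      ~E = False
    P & ~U = False
      ~U = True
  (~(~U) -> G) & ((W & ~P) | (~U <-> U)) = True
    ~(~U) -> G = True
      ~(~U) = False
        ~U = True
    (W & ~P) | (~U <-> U) = True
      W & ~P = True
        ~P = True
      ~U <-> U = False
        ~U = True
Both conjuncts True, so the formula holds.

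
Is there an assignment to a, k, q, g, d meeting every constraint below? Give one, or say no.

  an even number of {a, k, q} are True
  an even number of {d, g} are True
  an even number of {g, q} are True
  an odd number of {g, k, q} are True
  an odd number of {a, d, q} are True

a: True, k: True, q: False, g: False, d: False

{a, k, q}: 2 true → even ✓
{d, g}: 0 true → even ✓
{g, q}: 0 true → even ✓
{g, k, q}: 1 true → odd ✓
{a, d, q}: 1 true → odd ✓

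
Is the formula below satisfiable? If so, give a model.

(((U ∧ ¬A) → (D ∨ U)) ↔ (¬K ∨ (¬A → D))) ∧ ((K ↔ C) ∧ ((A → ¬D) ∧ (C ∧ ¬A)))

D=T, U=F, K=T, A=F, C=T

  ((U ∧ ¬A) → (D ∨ U)) ↔ (¬K ∨ (¬A → D)) = True
    (U ∧ ¬A) → (D ∨ U) = True
      U ∧ ¬A = False
        ¬A = True
      D ∨ U = True
    ¬K ∨ (¬A → D) = True
      ¬K = False
      ¬A → D = True
        ¬A = True
  (K ↔ C) ∧ ((A → ¬D) ∧ (C ∧ ¬A)) = True
    K ↔ C = True
    (A → ¬D) ∧ (C ∧ ¬A) = True
      A → ¬D = True
        ¬D = False
      C ∧ ¬A = True
        ¬A = True
Both conjuncts True, so the formula holds.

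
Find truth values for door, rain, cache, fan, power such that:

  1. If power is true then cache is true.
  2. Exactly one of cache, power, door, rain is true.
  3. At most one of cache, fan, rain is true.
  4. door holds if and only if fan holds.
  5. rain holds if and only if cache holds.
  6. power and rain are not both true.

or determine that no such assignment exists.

door = True, rain = False, cache = False, fan = True, power = False

  (1) power=F ⇒ cache: vacuous ✓
  (2) {cache, power, door, rain}: 1 true — exactly one ✓
  (3) {cache, fan, rain}: 1 true — at most one ✓
  (4) door=T, fan=T — same ✓
  (5) rain=F, cache=F — same ✓
  (6) power=F, rain=F — not both ✓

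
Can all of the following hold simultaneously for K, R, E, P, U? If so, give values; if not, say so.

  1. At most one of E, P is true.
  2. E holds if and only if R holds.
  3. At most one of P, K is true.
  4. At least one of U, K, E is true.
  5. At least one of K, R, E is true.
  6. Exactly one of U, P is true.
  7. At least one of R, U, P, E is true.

K = False, R = True, E = True, P = False, U = True

  (1) {E, P}: 1 true — at most one ✓
  (2) E=T, R=T — same ✓
  (3) {P, K}: 0 true — at most one ✓
  (4) {U, K, E}: 2 true — at least one ✓
  (5) {K, R, E}: 2 true — at least one ✓
  (6) {U, P}: 1 true — exactly one ✓
  (7) {R, U, P, E}: 3 true — at least one ✓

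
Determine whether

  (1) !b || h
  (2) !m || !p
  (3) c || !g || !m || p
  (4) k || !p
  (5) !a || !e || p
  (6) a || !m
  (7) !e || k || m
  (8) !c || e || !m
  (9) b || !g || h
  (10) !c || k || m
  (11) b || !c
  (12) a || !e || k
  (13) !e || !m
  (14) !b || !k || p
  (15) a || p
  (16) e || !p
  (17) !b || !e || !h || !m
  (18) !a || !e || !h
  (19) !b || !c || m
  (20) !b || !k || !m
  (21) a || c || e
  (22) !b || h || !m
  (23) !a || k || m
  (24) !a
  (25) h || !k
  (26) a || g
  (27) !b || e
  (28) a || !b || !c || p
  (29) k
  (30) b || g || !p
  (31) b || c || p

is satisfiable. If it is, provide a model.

Unit clause (!a) forces a = False.
In (a || g) only g is left, so g = True.
Unit clause (k) forces k = True.
In (a || !m) only !m is left, so m = False.
In (a || p) only p is left, so p = True.
In (e || !p) only e is left, so e = True.
In (h || !k) only h is left, so h = True.
Try c = True:
  (b || !c) forces b = True.
  clause (!b || !c || m) is falsified — backtrack.
So c = False.
Set b = True.
All clauses satisfied.

g: True, h: True, c: False, k: True, e: True, p: True, b: True, a: False, m: False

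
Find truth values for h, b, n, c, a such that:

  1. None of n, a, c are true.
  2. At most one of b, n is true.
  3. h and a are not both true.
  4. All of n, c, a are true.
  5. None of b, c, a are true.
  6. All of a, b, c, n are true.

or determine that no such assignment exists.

No satisfying assignment exists.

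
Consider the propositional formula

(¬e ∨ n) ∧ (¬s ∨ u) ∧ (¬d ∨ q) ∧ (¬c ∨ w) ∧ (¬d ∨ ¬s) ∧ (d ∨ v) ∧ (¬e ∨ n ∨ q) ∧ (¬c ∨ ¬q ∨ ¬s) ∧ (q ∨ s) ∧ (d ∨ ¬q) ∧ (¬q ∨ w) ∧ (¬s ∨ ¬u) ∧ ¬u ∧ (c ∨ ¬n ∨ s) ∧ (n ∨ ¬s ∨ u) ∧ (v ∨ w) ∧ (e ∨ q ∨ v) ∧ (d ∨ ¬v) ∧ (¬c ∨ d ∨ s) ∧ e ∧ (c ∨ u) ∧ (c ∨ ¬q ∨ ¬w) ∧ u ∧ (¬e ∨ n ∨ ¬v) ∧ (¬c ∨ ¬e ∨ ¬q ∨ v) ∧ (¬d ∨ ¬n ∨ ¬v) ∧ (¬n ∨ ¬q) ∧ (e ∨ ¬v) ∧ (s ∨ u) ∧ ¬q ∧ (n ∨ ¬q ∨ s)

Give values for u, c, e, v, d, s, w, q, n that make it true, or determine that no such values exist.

UNSATISFIABLE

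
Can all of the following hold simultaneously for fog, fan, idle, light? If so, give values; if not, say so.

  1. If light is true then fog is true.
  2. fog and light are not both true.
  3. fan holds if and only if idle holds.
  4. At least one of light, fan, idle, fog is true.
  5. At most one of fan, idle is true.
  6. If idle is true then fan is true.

fog = True; fan = False; idle = False; light = False

  (1) light=F ⇒ fog: vacuous ✓
  (2) fog=T, light=F — not both ✓
  (3) fan=F, idle=F — same ✓
  (4) {light, fan, idle, fog}: 1 true — at least one ✓
  (5) {fan, idle}: 0 true — at most one ✓
  (6) idle=F ⇒ fan: vacuous ✓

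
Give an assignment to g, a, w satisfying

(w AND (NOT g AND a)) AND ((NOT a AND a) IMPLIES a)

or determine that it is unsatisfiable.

g: False, a: True, w: True

  w AND (NOT g AND a) = True
    NOT g AND a = True
      NOT g = True
  (NOT a AND a) IMPLIES a = True
    NOT a AND a = False
      NOT a = False
Both conjuncts True, so the formula holds.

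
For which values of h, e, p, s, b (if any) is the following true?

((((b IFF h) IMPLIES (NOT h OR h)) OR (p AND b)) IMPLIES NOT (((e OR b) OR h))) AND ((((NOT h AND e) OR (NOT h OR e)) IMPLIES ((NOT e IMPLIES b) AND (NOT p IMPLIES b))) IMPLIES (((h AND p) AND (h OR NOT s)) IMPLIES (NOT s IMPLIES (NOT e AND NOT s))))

h=F, e=F, p=F, s=F, b=F

  (((b IFF h) IMPLIES (NOT h OR h)) OR (p AND b)) IMPLIES NOT (((e OR b) OR h)) = True
    ((b IFF h) IMPLIES (NOT h OR h)) OR (p AND b) = True
      (b IFF h) IMPLIES (NOT h OR h) = True
        b IFF h = True
        NOT h OR h = True
          NOT h = True
      p AND b = False
    NOT (((e OR b) OR h)) = True
      (e OR b) OR h = False
        e OR b = False
  (((NOT h AND e) OR (NOT h OR e)) IMPLIES ((NOT e IMPLIES b) AND (NOT p IMPLIES b))) IMPLIES (((h AND p) AND (h OR NOT s)) IMPLIES (NOT s IMPLIES (NOT e AND NOT s))) = True
    ((NOT h AND e) OR (NOT h OR e)) IMPLIES ((NOT e IMPLIES b) AND (NOT p IMPLIES b)) = False
      (NOT h AND e) OR (NOT h OR e) = True
        NOT h AND e = False
          NOT h = True
        NOT h OR e = True
          NOT h = True
      (NOT e IMPLIES b) AND (NOT p IMPLIES b) = False
        NOT e IMPLIES b = False
          NOT e = True
        NOT p IMPLIES b = False
          NOT p = True
    ((h AND p) AND (h OR NOT s)) IMPLIES (NOT s IMPLIES (NOT e AND NOT s)) = True
      (h AND p) AND (h OR NOT s) = False
        h AND p = False
        h OR NOT s = True
          NOT s = True
      NOT s IMPLIES (NOT e AND NOT s) = True
        NOT s = True
        NOT e AND NOT s = True
          NOT e = True
          NOT s = True
Both conjuncts True, so the formula holds.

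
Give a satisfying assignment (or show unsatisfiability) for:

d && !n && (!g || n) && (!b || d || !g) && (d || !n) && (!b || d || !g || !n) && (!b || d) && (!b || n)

g = False, n = False, b = False, d = True

Unit clause (d) forces d = True.
Unit clause (!n) forces n = False.
In (!g || n) only !g is left, so g = False.
In (!b || n) only !b is left, so b = False.
Check each clause:
  (d): d holds.
  (!n): !n holds.
  (!g || n): !g holds.
  (!b || d || !g): !b holds.
  (d || !n): d holds.
  (!b || d || !g || !n): !b holds.
  (!b || d): !b holds.
  (!b || n): !b holds.
All clauses satisfied.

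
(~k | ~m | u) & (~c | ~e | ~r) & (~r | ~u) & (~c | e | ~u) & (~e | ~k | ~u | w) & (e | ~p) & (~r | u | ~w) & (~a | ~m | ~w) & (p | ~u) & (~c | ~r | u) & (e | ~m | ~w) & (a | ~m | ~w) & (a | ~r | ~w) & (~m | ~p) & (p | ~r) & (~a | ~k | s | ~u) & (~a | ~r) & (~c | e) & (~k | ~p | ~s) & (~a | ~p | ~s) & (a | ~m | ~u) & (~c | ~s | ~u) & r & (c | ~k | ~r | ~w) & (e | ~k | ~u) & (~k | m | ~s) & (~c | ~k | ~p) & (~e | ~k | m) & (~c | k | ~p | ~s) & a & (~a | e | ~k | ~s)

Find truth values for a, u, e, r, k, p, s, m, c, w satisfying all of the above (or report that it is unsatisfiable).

Case a = True:
  (~a | ~r) forces r = False.
  Clause (r) is falsified — contradiction.
Case a = False:
  Clause (a) is falsified — contradiction.
Both cases fail, so the formula is unsatisfiable.

No satisfying assignment exists.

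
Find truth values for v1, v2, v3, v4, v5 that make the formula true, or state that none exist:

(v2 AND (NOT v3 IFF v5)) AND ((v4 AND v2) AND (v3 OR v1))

v1=T, v2=T, v3=T, v4=T, v5=F

  v2 AND (NOT v3 IFF v5) = True
    NOT v3 IFF v5 = True
      NOT v3 = False
  (v4 AND v2) AND (v3 OR v1) = True
    v4 AND v2 = True
    v3 OR v1 = True
Both conjuncts True, so the formula holds.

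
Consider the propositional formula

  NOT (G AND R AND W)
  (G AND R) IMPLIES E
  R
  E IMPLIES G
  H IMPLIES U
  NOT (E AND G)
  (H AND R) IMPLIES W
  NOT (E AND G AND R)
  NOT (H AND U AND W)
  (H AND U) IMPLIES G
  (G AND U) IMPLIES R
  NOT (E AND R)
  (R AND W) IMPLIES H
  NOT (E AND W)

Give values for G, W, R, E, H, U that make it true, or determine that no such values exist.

G: False, W: False, R: True, E: False, H: False, U: False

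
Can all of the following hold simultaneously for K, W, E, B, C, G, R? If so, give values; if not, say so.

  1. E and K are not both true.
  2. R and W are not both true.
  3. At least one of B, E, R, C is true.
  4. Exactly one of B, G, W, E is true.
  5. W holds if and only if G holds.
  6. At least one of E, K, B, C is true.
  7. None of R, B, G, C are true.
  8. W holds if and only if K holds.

K=F; W=F; E=T; B=F; C=F; G=F; R=F

  (1) E=T, K=F — not both ✓
  (2) R=F, W=F — not both ✓
  (3) {B, E, R, C}: 1 true — at least one ✓
  (4) {B, G, W, E}: 1 true — exactly one ✓
  (5) W=F, G=F — same ✓
  (6) {E, K, B, C}: 1 true — at least one ✓
  (7) {R, B, G, C}: 0 true — none ✓
  (8) W=F, K=F — same ✓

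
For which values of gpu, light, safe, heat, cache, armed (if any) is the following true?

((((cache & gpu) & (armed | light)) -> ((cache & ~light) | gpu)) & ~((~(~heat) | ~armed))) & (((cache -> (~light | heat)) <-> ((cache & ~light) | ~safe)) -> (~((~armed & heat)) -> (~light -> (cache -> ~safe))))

gpu = False; light = True; safe = False; heat = False; cache = False; armed = True

  (((cache & gpu) & (armed | light)) -> ((cache & ~light) | gpu)) & ~((~(~heat) | ~armed)) = True
    ((cache & gpu) & (armed | light)) -> ((cache & ~light) | gpu) = True
      (cache & gpu) & (armed | light) = False
        cache & gpu = False
        armed | light = True
      (cache & ~light) | gpu = False
        cache & ~light = False
          ~light = False
    ~((~(~heat) | ~armed)) = True
      ~(~heat) | ~armed = False
        ~(~heat) = False
          ~heat = True
        ~armed = False
  ((cache -> (~light | heat)) <-> ((cache & ~light) | ~safe)) -> (~((~armed & heat)) -> (~light -> (cache -> ~safe))) = True
    (cache -> (~light | heat)) <-> ((cache & ~light) | ~safe) = True
      cache -> (~light | heat) = True
        ~light | heat = False
          ~light = False
      (cache & ~light) | ~safe = True
        cache & ~light = False
          ~light = False
        ~safe = True
    ~((~armed & heat)) -> (~light -> (cache -> ~safe)) = True
      ~((~armed & heat)) = True
        ~armed & heat = False
          ~armed = False
      ~light -> (cache -> ~safe) = True
        ~light = False
        cache -> ~safe = True
          ~safe = True
Both conjuncts True, so the formula holds.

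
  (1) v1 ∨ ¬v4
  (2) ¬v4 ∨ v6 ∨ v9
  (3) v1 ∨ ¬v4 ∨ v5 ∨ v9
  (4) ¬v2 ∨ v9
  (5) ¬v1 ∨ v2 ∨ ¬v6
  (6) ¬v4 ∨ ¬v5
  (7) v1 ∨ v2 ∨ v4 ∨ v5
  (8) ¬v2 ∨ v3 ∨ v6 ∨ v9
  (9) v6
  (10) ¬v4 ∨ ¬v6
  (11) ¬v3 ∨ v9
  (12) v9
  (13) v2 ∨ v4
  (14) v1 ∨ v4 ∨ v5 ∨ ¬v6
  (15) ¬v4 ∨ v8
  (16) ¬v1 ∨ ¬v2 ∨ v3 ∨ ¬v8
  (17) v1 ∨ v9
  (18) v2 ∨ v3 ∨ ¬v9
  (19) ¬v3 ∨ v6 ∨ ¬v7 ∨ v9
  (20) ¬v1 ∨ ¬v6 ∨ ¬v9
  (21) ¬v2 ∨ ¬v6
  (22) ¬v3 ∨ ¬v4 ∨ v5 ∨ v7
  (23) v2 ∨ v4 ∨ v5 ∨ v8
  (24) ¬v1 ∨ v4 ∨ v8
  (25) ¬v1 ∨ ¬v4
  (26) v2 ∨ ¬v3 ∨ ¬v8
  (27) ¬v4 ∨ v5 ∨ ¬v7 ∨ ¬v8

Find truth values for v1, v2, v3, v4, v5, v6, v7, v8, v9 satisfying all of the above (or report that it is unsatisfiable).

Case v6 = True:
  (¬v4 ∨ ¬v6) forces v4 = False.
  (v9) forces v9 = True.
  (v2 ∨ v4) forces v2 = True.
  Clause (¬v2 ∨ ¬v6) is falsified — contradiction.
Case v6 = False:
  Clause (v6) is falsified — contradiction.
Both cases fail, so the formula is unsatisfiable.

Unsatisfiable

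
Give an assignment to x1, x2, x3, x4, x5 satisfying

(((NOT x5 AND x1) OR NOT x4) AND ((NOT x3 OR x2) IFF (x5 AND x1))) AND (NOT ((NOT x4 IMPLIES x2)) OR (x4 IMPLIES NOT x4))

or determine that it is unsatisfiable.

x1: True, x2: False, x3: True, x4: False, x5: False

  ((NOT x5 AND x1) OR NOT x4) AND ((NOT x3 OR x2) IFF (x5 AND x1)) = True
    (NOT x5 AND x1) OR NOT x4 = True
      NOT x5 AND x1 = True
        NOT x5 = True
      NOT x4 = True
    (NOT x3 OR x2) IFF (x5 AND x1) = True
      NOT x3 OR x2 = False
        NOT x3 = False
      x5 AND x1 = False
  NOT ((NOT x4 IMPLIES x2)) OR (x4 IMPLIES NOT x4) = True
    NOT ((NOT x4 IMPLIES x2)) = True
      NOT x4 IMPLIES x2 = False
        NOT x4 = True
    x4 IMPLIES NOT x4 = True
      NOT x4 = True
Both conjuncts True, so the formula holds.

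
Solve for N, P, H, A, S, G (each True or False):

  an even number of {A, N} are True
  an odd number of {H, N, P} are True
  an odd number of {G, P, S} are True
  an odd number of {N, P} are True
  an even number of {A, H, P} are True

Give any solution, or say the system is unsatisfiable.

Adding constraints 1, 2, 5 mod 2: every variable appears an even number of times on the left, so the left side is 0.
But the right sides sum to 1 (mod 2). 0 ≠ 1 — the system is inconsistent.

Unsatisfiable — no assignment works.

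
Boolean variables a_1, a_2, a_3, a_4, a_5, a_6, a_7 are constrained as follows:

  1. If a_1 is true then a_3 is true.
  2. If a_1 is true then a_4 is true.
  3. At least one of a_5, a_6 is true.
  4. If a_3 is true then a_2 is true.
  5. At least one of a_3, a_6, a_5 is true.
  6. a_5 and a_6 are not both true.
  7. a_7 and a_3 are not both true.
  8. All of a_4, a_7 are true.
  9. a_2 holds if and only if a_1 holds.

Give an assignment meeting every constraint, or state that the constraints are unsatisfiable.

a_1=F; a_2=F; a_3=F; a_4=T; a_5=T; a_6=F; a_7=T

  (1) a_1=F ⇒ a_3: vacuous ✓
  (2) a_1=F ⇒ a_4: vacuous ✓
  (3) {a_5, a_6}: 1 true — at least one ✓
  (4) a_3=F ⇒ a_2: vacuous ✓
  (5) {a_3, a_6, a_5}: 1 true — at least one ✓
  (6) a_5=T, a_6=F — not both ✓
  (7) a_7=T, a_3=F — not both ✓
  (8) {a_4, a_7}: all 2 true ✓
  (9) a_2=F, a_1=F — same ✓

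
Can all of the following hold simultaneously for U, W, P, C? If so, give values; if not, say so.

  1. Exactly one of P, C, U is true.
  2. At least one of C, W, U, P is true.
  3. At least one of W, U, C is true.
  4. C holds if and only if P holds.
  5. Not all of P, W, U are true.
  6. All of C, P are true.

Case P = True:
  (1) with P=T forces C = False.
  Constraint (4) is violated (C=F, P=T) — contradiction.
Case P = False:
  Constraint (6) is violated (P=F) — contradiction.
Both cases fail — unsatisfiable.

The formula is unsatisfiable.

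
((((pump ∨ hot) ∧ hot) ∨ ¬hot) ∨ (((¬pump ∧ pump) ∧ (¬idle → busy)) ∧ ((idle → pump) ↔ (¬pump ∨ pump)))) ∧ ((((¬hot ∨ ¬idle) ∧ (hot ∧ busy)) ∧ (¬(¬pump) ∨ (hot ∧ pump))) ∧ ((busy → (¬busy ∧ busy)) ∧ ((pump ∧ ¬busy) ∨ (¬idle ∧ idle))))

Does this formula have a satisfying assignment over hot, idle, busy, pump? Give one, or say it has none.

Unsatisfiable — no assignment works.

Case busy = True: the conjunct busy → (¬busy ∧ busy) becomes True → (False ∧ True) = False.
Case busy = False: the conjunct busy is False.
Both cases fail — unsatisfiable.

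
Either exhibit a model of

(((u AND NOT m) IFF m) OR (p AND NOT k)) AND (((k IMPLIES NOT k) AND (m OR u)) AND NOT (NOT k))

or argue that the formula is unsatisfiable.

Case k = True: the conjunct k IMPLIES NOT k becomes True IMPLIES NOT True = False.
Case k = False: the conjunct NOT (NOT k) becomes NOT (NOT False) = False.
Both cases fail — unsatisfiable.

The formula is unsatisfiable.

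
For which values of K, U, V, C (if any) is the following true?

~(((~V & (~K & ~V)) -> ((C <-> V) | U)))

K=F, U=F, V=F, C=T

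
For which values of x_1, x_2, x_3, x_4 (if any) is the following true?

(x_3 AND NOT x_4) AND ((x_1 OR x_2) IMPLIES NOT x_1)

x_1 = False, x_2 = False, x_3 = True, x_4 = False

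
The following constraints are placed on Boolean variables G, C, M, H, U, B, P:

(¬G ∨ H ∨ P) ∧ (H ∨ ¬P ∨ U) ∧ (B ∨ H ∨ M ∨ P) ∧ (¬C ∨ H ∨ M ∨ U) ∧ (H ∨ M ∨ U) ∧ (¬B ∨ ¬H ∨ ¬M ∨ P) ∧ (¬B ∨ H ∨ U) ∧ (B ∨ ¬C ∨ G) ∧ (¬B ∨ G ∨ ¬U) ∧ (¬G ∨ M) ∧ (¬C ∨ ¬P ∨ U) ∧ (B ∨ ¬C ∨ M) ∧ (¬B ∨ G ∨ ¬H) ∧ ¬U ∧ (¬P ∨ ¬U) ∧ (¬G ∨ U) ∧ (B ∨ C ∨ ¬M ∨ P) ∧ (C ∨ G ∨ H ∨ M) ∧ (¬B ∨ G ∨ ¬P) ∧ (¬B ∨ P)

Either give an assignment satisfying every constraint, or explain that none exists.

Unit clause (¬U) forces U = False.
In (¬G ∨ U) only ¬G is left, so G = False.
Try C = True:
  (B ∨ ¬C ∨ G) forces B = True.
  (¬B ∨ H ∨ U) forces H = True.
  clause (¬B ∨ G ∨ ¬H) is falsified — backtrack.
So C = False.
Set M = False.
  then (H ∨ M ∨ U) forces H = True.
  then (¬B ∨ G ∨ ¬H) forces B = False.
Set P = False.
All clauses satisfied.

G = False; C = False; M = False; H = True; U = False; B = False; P = False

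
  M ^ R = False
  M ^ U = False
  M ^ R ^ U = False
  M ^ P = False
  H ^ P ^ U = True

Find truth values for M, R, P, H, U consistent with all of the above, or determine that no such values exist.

M=F, R=F, P=F, H=T, U=F

M ^ R = F ^ F = False ✓
M ^ U = F ^ F = False ✓
M ^ R ^ U = F ^ F ^ F = False ✓
M ^ P = F ^ F = False ✓
H ^ P ^ U = T ^ F ^ F = True ✓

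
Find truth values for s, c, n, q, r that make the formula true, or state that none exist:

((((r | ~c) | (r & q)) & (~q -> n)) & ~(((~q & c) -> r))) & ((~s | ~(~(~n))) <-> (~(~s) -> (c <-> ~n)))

No satisfying assignment exists.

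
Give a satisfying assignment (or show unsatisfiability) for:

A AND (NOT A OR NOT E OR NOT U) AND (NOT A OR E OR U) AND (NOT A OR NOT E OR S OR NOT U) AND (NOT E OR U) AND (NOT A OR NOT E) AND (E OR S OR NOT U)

Unit clause (A) forces A = True.
In (NOT A OR NOT E) only NOT E is left, so E = False.
In (NOT A OR E OR U) only U is left, so U = True.
In (E OR S OR NOT U) only S is left, so S = True.
Check each clause:
  (A): A holds.
  (NOT A OR NOT E OR NOT U): NOT E holds.
  (NOT A OR E OR U): U holds.
  (NOT A OR NOT E OR S OR NOT U): NOT E holds.
  (NOT E OR U): NOT E holds.
  (NOT A OR NOT E): NOT E holds.
  (E OR S OR NOT U): S holds.
All clauses satisfied.

U: True, E: False, S: True, A: True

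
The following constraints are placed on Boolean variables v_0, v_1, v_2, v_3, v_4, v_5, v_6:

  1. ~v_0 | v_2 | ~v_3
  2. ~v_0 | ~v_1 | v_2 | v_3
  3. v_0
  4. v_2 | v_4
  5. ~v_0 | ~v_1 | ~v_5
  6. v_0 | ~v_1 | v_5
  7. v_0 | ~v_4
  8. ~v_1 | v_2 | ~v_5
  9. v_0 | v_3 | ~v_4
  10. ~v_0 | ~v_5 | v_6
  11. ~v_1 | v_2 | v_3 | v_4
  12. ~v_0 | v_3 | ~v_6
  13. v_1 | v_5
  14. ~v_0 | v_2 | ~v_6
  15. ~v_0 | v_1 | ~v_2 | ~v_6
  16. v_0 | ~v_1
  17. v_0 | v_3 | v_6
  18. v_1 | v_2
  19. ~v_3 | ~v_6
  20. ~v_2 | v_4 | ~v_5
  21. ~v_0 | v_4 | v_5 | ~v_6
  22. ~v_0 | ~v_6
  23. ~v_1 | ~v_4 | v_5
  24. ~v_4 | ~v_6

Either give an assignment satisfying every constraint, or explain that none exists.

Unit clause (v_0) forces v_0 = True.
In (~v_0 | ~v_6) only ~v_6 is left, so v_6 = False.
In (~v_0 | ~v_5 | v_6) only ~v_5 is left, so v_5 = False.
In (v_1 | v_5) only v_1 is left, so v_1 = True.
In (~v_1 | ~v_4 | v_5) only ~v_4 is left, so v_4 = False.
In (v_2 | v_4) only v_2 is left, so v_2 = True.
Set v_3 = False.
All clauses satisfied.

v_0 = True; v_1 = True; v_2 = True; v_3 = False; v_4 = False; v_5 = False; v_6 = False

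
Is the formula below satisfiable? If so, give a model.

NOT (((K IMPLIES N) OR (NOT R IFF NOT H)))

R: True, N: False, H: False, K: True

  NOT (((K IMPLIES N) OR (NOT R IFF NOT H))) = True
    (K IMPLIES N) OR (NOT R IFF NOT H) = False
      K IMPLIES N = False
      NOT R IFF NOT H = False
        NOT R = False
        NOT H = True
The formula evaluates to True.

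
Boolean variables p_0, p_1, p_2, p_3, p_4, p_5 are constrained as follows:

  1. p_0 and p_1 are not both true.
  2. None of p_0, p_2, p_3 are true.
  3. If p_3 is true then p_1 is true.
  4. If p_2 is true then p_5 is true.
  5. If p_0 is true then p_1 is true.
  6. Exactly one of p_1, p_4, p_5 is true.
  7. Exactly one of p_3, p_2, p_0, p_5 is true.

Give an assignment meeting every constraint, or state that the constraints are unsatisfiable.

p_0=F; p_1=F; p_2=F; p_3=F; p_4=F; p_5=T

  (1) p_0=F, p_1=F — not both ✓
  (2) {p_0, p_2, p_3}: 0 true — none ✓
  (3) p_3=F ⇒ p_1: vacuous ✓
  (4) p_2=F ⇒ p_5: vacuous ✓
  (5) p_0=F ⇒ p_1: vacuous ✓
  (6) {p_1, p_4, p_5}: 1 true — exactly one ✓
  (7) {p_3, p_2, p_0, p_5}: 1 true — exactly one ✓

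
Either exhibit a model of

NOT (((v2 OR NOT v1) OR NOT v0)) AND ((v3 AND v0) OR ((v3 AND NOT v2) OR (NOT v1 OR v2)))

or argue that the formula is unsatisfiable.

v0 = True, v1 = True, v2 = False, v3 = True

  NOT (((v2 OR NOT v1) OR NOT v0)) = True
    (v2 OR NOT v1) OR NOT v0 = False
      v2 OR NOT v1 = False
        NOT v1 = False
      NOT v0 = False
  (v3 AND v0) OR ((v3 AND NOT v2) OR (NOT v1 OR v2)) = True
    v3 AND v0 = True
    (v3 AND NOT v2) OR (NOT v1 OR v2) = True
      v3 AND NOT v2 = True
        NOT v2 = True
      NOT v1 OR v2 = False
        NOT v1 = False
Both conjuncts True, so the formula holds.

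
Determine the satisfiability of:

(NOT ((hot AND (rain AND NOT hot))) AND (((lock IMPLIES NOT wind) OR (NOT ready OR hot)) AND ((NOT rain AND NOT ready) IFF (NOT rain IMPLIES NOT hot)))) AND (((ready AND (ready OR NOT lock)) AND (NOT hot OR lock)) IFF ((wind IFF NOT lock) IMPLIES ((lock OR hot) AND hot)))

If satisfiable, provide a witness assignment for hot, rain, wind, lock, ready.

hot = False; rain = False; wind = False; lock = True; ready = False

  NOT ((hot AND (rain AND NOT hot))) AND (((lock IMPLIES NOT wind) OR (NOT ready OR hot)) AND ((NOT rain AND NOT ready) IFF (NOT rain IMPLIES NOT hot))) = True
    NOT ((hot AND (rain AND NOT hot))) = True
      hot AND (rain AND NOT hot) = False
        rain AND NOT hot = False
          NOT hot = True
    ((lock IMPLIES NOT wind) OR (NOT ready OR hot)) AND ((NOT rain AND NOT ready) IFF (NOT rain IMPLIES NOT hot)) = True
      (lock IMPLIES NOT wind) OR (NOT ready OR hot) = True
        lock IMPLIES NOT wind = True
          NOT wind = True
        NOT ready OR hot = True
          NOT ready = True
      (NOT rain AND NOT ready) IFF (NOT rain IMPLIES NOT hot) = True
        NOT rain AND NOT ready = True
          NOT rain = True
          NOT ready = True
        NOT rain IMPLIES NOT hot = True
          NOT rain = True
          NOT hot = True
  ((ready AND (ready OR NOT lock)) AND (NOT hot OR lock)) IFF ((wind IFF NOT lock) IMPLIES ((lock OR hot) AND hot)) = True
    (ready AND (ready OR NOT lock)) AND (NOT hot OR lock) = False
      ready AND (ready OR NOT lock) = False
        ready OR NOT lock = False
          NOT lock = False
      NOT hot OR lock = True
        NOT hot = True
    (wind IFF NOT lock) IMPLIES ((lock OR hot) AND hot) = False
      wind IFF NOT lock = True
        NOT lock = False
      (lock OR hot) AND hot = False
        lock OR hot = True
Both conjuncts True, so the formula holds.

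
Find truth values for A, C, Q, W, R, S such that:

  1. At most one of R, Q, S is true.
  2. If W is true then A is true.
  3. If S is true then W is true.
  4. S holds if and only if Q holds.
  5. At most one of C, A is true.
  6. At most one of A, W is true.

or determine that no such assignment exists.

A: False; C: False; Q: False; W: False; R: True; S: False

  (1) {R, Q, S}: 1 true — at most one ✓
  (2) W=F ⇒ A: vacuous ✓
  (3) S=F ⇒ W: vacuous ✓
  (4) S=F, Q=F — same ✓
  (5) {C, A}: 0 true — at most one ✓
  (6) {A, W}: 0 true — at most one ✓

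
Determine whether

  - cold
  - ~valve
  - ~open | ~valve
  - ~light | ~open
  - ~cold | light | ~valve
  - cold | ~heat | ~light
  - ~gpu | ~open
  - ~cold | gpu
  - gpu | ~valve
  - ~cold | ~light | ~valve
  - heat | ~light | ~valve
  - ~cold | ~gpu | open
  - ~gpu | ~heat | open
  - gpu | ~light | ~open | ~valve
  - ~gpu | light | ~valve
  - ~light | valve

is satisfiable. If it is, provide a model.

Case valve = True:
  Clause (~valve) is falsified — contradiction.
Case valve = False:
  (cold) forces cold = True.
  (~cold | gpu) forces gpu = True.
  (~gpu | ~open) forces open = False.
  Clause (~cold | ~gpu | open) is falsified — contradiction.
Both cases fail, so the formula is unsatisfiable.

No satisfying assignment exists.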